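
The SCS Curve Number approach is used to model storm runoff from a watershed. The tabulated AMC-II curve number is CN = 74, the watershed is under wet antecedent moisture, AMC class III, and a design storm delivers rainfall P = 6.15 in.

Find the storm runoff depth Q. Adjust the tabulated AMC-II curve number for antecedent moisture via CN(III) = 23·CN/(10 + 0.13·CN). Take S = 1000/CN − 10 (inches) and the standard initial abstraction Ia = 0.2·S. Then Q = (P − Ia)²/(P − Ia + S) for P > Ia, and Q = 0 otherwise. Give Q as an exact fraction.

Q = 9894877729/2135550460 in ≈ 4.633 in

CN(III) from CN(II)=74: (23·74)/(10 + 0.13·74) = 85100/981 ≈ 86.748
S = 1000/(85100/981) − 10 = 1300/851 in ≈ 1.528 in
Ia = 0.2S: 0.2·1.528 = 0.306 in (exactly 260/851)
P − Ia = 6.150 − 0.306 = 99473/17020 ≈ 5.844 in (> 0, runoff occurs)
Q: (99473/17020)² ÷ (125473/17020) = 9894877729/2135550460 in (≈ 4.633 in)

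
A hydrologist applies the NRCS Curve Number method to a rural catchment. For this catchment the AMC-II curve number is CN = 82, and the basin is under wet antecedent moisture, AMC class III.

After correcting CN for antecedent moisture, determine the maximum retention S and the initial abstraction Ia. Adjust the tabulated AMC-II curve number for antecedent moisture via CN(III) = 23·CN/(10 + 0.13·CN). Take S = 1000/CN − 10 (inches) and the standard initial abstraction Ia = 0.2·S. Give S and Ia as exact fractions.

Adjust CN=82 to AMC III: 23·82/(10 + 0.13·82) → 1886 ÷ (1033/50) = 94300/1033 ≈ 91.288
Max retention: S = 1000/(94300/1033) − 10 = 900/943 in (≈ 0.954 in)
Ia = 0.2·(900/943) = 180/943 in ≈ 0.191 in

S = 900/943 in ≈ 0.954 in; Ia = 180/943 in ≈ 0.191 in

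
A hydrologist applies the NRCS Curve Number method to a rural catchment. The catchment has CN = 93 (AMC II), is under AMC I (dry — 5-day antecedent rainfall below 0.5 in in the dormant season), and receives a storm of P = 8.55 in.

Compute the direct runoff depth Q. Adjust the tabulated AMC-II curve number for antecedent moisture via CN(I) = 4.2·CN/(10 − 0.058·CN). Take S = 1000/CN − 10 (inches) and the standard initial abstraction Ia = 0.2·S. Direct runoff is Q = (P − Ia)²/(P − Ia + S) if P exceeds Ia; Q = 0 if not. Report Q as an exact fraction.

Q = 2089312681/310856220 in ≈ 6.721 in

Dry (AMC I): CN(I) = 4.2·93/(10 − 0.058·93) = (1953/5)/(2303/500) = 27900/329 ≈ 84.802
Retention S: 1000/CN − 10 with CN=84.802 → S = 500/279 ≈ 1.792 in
Ia = 0.2·(500/279) = 100/279 in ≈ 0.358 in
P − Ia = 8.550 − 0.358 = 45709/5580 ≈ 8.192 in (> 0, runoff occurs)
Q: (45709/5580)² ÷ (55709/5580) = 2089312681/310856220 in (≈ 6.721 in)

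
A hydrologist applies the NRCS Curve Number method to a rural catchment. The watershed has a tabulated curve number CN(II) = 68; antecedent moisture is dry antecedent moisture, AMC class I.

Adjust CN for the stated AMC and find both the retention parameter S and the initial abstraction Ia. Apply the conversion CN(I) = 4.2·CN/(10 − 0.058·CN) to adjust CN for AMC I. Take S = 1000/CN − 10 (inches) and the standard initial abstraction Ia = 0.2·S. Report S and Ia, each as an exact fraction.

S = 4000/357 in ≈ 11.204 in; Ia = 800/357 in ≈ 2.241 in

Adjust CN=68 to AMC I: 4.2·68/(10 − 0.058·68) → (1428/5) ÷ (757/125) = 35700/757 ≈ 47.160
Max retention: S = 1000/(35700/757) − 10 = 4000/357 in (≈ 11.204 in)
Initial abstraction Ia = S/5 = (4000/357)/5 = 800/357 ≈ 2.241 in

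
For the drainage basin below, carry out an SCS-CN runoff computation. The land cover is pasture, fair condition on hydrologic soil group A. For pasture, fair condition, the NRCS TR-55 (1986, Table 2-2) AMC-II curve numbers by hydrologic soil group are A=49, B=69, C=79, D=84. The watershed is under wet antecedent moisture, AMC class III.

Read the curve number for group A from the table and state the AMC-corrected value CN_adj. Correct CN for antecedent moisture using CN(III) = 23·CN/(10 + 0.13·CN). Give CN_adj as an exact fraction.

NRCS table: pasture, fair condition, soil group A → CN(II) = 49
CN(III) from CN(II)=49: (23·49)/(10 + 0.13·49) = 112700/1637 ≈ 68.845

CN_adj = 112700/1637 ≈ 68.845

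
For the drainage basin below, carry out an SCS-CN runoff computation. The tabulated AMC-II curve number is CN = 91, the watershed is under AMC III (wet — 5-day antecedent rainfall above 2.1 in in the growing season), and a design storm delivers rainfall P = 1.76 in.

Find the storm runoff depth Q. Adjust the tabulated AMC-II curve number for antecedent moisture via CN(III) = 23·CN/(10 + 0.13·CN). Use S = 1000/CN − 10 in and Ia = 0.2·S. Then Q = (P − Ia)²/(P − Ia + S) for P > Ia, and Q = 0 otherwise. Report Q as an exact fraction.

Q = 1918089616/1440140975 in ≈ 1.332 in

Adjust CN=91 to AMC III: 23·91/(10 + 0.13·91) → 2093 ÷ (2183/100) = 209300/2183 ≈ 95.877
S = 1000/(209300/2183) − 10 = 900/2093 in ≈ 0.430 in
Initial abstraction Ia = S/5 = (900/2093)/5 = 180/2093 ≈ 0.086 in
P − Ia = 1.760 − 0.086 = 87592/52325 ≈ 1.674 in (> 0, runoff occurs)
Q = (87592/52325)²/((87592/52325) + 900/2093) = (7672358464/2737905625)/(110092/52325) = 1918089616/1440140975 in ≈ 1.332 in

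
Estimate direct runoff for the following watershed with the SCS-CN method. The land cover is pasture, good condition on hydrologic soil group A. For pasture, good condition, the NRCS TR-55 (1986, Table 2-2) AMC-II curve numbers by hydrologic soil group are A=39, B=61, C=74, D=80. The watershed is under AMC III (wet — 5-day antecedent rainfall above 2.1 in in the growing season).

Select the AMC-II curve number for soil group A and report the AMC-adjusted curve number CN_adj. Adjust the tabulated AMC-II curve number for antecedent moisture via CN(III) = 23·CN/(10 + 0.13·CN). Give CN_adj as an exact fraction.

NRCS table: pasture, good condition, soil group A → CN(II) = 39
CN(III) from CN(II)=39: (23·39)/(10 + 0.13·39) = 89700/1507 ≈ 59.522

CN_adj = 89700/1507 ≈ 59.522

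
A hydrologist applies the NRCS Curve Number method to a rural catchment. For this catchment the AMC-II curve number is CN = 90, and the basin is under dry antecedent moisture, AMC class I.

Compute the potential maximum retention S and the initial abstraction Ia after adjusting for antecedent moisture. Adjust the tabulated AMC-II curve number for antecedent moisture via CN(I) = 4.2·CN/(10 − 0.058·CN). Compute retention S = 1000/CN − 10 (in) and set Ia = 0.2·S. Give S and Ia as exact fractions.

S = 500/189 in ≈ 2.646 in; Ia = 100/189 in ≈ 0.529 in

Dry (AMC I): CN(I) = 4.2·90/(10 − 0.058·90) = 378/(239/50) = 18900/239 ≈ 79.079
S = 1000/(18900/239) − 10 = 500/189 in ≈ 2.646 in
Ia = 0.2·(500/189) = 100/189 in ≈ 0.529 in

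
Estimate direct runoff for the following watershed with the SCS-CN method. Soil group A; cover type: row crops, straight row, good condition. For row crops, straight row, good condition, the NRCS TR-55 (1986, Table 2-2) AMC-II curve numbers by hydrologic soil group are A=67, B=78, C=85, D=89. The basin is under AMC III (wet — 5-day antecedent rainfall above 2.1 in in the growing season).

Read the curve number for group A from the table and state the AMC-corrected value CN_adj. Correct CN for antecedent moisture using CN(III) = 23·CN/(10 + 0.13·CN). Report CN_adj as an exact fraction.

CN_adj = 154100/1871 ≈ 82.362

NRCS table: row crops, straight row, good condition, soil group A → CN(II) = 67
CN(III) from CN(II)=67: (23·67)/(10 + 0.13·67) = 154100/1871 ≈ 82.362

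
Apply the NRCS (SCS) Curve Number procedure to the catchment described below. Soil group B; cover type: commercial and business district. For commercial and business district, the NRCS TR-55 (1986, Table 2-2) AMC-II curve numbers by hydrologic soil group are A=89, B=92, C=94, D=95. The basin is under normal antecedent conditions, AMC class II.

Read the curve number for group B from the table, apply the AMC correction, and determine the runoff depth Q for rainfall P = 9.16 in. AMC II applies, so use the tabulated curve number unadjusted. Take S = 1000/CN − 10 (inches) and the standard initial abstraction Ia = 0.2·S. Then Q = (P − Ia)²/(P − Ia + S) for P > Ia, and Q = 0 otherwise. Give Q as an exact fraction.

Q = 26697889/3258525 in ≈ 8.193 in

NRCS table: commercial and business district, soil group B → CN(II) = 92
AMC II — tabulated CN = 92 applies directly.
Max retention: S = 1000/92 − 10 = 20/23 in (≈ 0.870 in)
Initial abstraction Ia = S/5 = (20/23)/5 = 4/23 ≈ 0.174 in
Excess rainfall: 9.160 − 0.174 = 8.986 in; P > Ia so Q > 0
Runoff Q = (P−Ia)²/(P−Ia+S) = (8.986)²/(8.986+0.870) = 26697889/3258525 ≈ 8.193 in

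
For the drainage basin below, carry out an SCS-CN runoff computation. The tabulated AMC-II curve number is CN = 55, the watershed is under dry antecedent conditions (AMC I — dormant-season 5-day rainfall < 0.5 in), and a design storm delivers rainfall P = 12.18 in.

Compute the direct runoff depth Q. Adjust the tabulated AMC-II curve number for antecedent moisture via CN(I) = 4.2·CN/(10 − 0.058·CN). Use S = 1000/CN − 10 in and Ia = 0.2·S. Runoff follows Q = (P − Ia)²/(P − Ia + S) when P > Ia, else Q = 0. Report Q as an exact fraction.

CN(I) from CN(II)=55: (4.2·55)/(10 − 0.058·55) = 7700/227 ≈ 33.921
S = 1000/(7700/227) − 10 = 1500/77 in ≈ 19.481 in
Initial abstraction Ia = S/5 = (1500/77)/5 = 300/77 ≈ 3.896 in
Excess rainfall: 12.180 − 3.896 = 8.284 in; P > Ia so Q > 0
Q = (31893/3850)²/((31893/3850) + 1500/77) = (1017163449/14822500)/(106893/3850) = 113018161/45726450 in ≈ 2.472 in

Q = 113018161/45726450 in ≈ 2.472 in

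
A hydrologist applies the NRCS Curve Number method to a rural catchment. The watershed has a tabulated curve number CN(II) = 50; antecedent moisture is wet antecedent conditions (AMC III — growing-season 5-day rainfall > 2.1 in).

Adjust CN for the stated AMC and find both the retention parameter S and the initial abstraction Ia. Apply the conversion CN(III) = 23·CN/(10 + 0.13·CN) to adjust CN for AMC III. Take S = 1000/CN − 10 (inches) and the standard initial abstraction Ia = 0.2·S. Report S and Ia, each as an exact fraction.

S = 100/23 in ≈ 4.348 in; Ia = 20/23 in ≈ 0.870 in

Wet (AMC III): CN(III) = 23·50/(10 + 0.13·50) = 1150/(33/2) = 2300/33 ≈ 69.697
S = 1000/(2300/33) − 10 = 100/23 in ≈ 4.348 in
Ia = 0.2S: 0.2·4.348 = 0.870 in (exactly 20/23)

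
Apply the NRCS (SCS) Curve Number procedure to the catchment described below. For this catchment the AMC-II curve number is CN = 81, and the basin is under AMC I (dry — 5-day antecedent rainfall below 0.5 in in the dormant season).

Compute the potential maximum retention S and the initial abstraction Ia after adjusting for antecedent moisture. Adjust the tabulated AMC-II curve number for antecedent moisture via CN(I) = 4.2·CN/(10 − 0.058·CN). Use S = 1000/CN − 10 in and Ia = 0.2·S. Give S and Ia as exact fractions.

S = 9500/1701 in ≈ 5.585 in; Ia = 1900/1701 in ≈ 1.117 in

CN(I) from CN(II)=81: (4.2·81)/(10 − 0.058·81) = 170100/2651 ≈ 64.164
Retention S: 1000/CN − 10 with CN=64.164 → S = 9500/1701 ≈ 5.585 in
Ia = 0.2·(9500/1701) = 1900/1701 in ≈ 1.117 in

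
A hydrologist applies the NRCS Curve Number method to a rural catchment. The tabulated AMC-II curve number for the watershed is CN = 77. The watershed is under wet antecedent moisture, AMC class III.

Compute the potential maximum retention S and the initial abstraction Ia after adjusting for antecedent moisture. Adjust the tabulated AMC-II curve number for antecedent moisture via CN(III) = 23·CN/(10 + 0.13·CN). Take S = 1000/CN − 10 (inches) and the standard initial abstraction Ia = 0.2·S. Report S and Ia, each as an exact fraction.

S = 100/77 in ≈ 1.299 in; Ia = 20/77 in ≈ 0.260 in

CN(III) from CN(II)=77: (23·77)/(10 + 0.13·77) = 7700/87 ≈ 88.506
Max retention: S = 1000/(7700/87) − 10 = 100/77 in (≈ 1.299 in)
Ia = 0.2S: 0.2·1.299 = 0.260 in (exactly 20/77)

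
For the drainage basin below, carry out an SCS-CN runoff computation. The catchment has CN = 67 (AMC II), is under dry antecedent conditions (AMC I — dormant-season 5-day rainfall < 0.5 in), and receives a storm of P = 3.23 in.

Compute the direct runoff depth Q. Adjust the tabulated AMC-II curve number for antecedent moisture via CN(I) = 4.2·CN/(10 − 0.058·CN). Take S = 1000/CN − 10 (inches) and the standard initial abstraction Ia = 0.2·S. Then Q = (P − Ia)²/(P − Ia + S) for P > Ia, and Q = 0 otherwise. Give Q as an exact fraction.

Q = 1721171169/27740740300 in ≈ 0.062 in

CN(I) from CN(II)=67: (4.2·67)/(10 − 0.058·67) = 46900/1019 ≈ 46.026
Retention S: 1000/CN − 10 with CN=46.026 → S = 5500/469 ≈ 11.727 in
Ia = 0.2S: 0.2·11.727 = 2.345 in (exactly 1100/469)
P − Ia = 3.230 − 2.345 = 41487/46900 ≈ 0.885 in (> 0, runoff occurs)
Q: (41487/46900)² ÷ (591487/46900) = 1721171169/27740740300 in (≈ 0.062 in)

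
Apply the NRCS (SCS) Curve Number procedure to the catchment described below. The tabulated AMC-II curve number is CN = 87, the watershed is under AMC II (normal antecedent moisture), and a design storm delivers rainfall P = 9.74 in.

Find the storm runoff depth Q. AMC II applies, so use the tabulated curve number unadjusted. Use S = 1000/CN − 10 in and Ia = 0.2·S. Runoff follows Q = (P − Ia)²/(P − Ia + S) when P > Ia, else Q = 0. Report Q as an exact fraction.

AMC II — tabulated CN = 87 applies directly.
Max retention: S = 1000/87 − 10 = 130/87 in (≈ 1.494 in)
Ia = 0.2S: 0.2·1.494 = 0.299 in (exactly 26/87)
Excess rainfall: 9.740 − 0.299 = 9.441 in; P > Ia so Q > 0
Q: (41069/4350)² ÷ (47569/4350) = 1686662761/206925150 in (≈ 8.151 in)

Q = 1686662761/206925150 in ≈ 8.151 in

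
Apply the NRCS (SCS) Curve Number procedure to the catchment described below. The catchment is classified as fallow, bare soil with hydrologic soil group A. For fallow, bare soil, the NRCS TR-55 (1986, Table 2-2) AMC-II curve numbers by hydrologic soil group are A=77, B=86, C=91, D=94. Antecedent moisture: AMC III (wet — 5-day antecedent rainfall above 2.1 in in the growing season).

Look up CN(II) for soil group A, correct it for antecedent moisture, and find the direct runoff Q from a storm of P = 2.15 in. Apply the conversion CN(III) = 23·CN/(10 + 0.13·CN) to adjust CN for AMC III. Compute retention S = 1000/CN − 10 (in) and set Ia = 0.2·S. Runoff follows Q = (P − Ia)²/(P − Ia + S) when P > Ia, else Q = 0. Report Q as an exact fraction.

NRCS table: fallow, bare soil, soil group A → CN(II) = 77
CN(III) from CN(II)=77: (23·77)/(10 + 0.13·77) = 7700/87 ≈ 88.506
Max retention: S = 1000/(7700/87) − 10 = 100/77 in (≈ 1.299 in)
Initial abstraction Ia = S/5 = (100/77)/5 = 20/77 ≈ 0.260 in
Since P=2.150 > Ia=0.260: effective rainfall P−Ia = 2911/1540 in
Q = (2911/1540)²/((2911/1540) + 100/77) = (8473921/2371600)/(4911/1540) = 8473921/7562940 in ≈ 1.120 in

Q = 8473921/7562940 in ≈ 1.120 in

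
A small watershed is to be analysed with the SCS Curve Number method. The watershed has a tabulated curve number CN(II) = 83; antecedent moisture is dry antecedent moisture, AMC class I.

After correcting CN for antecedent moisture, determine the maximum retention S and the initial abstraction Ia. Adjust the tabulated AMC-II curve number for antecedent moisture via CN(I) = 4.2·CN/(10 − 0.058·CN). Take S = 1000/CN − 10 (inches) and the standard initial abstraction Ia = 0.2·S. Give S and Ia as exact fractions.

Adjust CN=83 to AMC I: 4.2·83/(10 − 0.058·83) → (1743/5) ÷ (2593/500) = 174300/2593 ≈ 67.219
Retention S: 1000/CN − 10 with CN=67.219 → S = 8500/1743 ≈ 4.877 in
Ia = 0.2·(8500/1743) = 1700/1743 in ≈ 0.975 in

S = 8500/1743 in ≈ 4.877 in; Ia = 1700/1743 in ≈ 0.975 in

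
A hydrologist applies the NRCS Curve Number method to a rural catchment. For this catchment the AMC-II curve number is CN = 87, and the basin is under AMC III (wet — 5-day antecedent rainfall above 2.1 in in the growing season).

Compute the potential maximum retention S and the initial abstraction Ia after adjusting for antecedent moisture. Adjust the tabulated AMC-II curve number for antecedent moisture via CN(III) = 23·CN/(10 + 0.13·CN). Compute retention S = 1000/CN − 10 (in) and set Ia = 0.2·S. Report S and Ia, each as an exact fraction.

S = 1300/2001 in ≈ 0.650 in; Ia = 260/2001 in ≈ 0.130 in

Wet (AMC III): CN(III) = 23·87/(10 + 0.13·87) = 2001/(2131/100) = 200100/2131 ≈ 93.900
S = 1000/(200100/2131) − 10 = 1300/2001 in ≈ 0.650 in
Initial abstraction Ia = S/5 = (1300/2001)/5 = 260/2001 ≈ 0.130 in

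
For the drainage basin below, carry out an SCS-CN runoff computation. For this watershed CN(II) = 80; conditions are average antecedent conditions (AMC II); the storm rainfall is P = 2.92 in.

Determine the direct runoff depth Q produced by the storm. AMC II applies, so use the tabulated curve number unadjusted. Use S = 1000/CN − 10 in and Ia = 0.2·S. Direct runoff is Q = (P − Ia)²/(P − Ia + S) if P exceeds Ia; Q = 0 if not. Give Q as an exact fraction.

AMC II — tabulated CN = 80 applies directly.
Max retention: S = 1000/80 − 10 = 5/2 in (≈ 2.500 in)
Ia = 0.2S: 0.2·2.500 = 0.500 in (exactly 1/2)
Since P=2.920 > Ia=0.500: effective rainfall P−Ia = 121/50 in
Q = (121/50)²/((121/50) + 5/2) = (14641/2500)/(123/25) = 14641/12300 in ≈ 1.190 in

Q = 14641/12300 in ≈ 1.190 in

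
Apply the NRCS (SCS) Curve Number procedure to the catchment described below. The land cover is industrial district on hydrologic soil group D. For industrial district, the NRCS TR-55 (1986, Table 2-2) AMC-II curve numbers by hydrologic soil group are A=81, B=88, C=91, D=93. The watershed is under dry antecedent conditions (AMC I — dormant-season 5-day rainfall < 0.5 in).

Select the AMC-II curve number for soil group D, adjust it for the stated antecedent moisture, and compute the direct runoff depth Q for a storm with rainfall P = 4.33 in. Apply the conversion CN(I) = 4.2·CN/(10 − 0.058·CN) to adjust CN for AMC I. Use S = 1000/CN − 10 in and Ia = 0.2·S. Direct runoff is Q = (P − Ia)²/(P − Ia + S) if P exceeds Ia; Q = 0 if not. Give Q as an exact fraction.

NRCS table: industrial district, soil group D → CN(II) = 93
CN(I) from CN(II)=93: (4.2·93)/(10 − 0.058·93) = 27900/329 ≈ 84.802
Max retention: S = 1000/(27900/329) − 10 = 500/279 in (≈ 1.792 in)
Initial abstraction Ia = S/5 = (500/279)/5 = 100/279 ≈ 0.358 in
Since P=4.330 > Ia=0.358: effective rainfall P−Ia = 110807/27900 in
Q: (110807/27900)² ÷ (160807/27900) = 12278191249/4486515300 in (≈ 2.737 in)

Q = 12278191249/4486515300 in ≈ 2.737 in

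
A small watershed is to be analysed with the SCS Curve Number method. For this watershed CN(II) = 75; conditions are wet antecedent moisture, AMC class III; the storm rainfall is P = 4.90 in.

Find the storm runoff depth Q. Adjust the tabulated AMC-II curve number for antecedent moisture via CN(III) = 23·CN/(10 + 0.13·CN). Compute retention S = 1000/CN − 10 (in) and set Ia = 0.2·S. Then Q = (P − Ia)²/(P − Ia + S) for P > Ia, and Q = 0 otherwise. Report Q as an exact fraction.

Q = 10118761/2884890 in ≈ 3.508 in

CN(III) from CN(II)=75: (23·75)/(10 + 0.13·75) = 6900/79 ≈ 87.342
Max retention: S = 1000/(6900/79) − 10 = 100/69 in (≈ 1.449 in)
Ia = 0.2·(100/69) = 20/69 in ≈ 0.290 in
Since P=4.900 > Ia=0.290: effective rainfall P−Ia = 3181/690 in
Q = (3181/690)²/((3181/690) + 100/69) = (10118761/476100)/(4181/690) = 10118761/2884890 in ≈ 3.508 in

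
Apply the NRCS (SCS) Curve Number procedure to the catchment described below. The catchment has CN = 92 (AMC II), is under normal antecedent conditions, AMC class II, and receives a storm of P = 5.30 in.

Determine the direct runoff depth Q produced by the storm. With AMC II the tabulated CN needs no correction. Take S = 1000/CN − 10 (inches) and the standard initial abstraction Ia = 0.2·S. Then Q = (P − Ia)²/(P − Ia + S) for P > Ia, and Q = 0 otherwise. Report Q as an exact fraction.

Q = 1390041/317170 in ≈ 4.383 in

AMC II — tabulated CN = 92 applies directly.
Retention S: 1000/CN − 10 with CN=92.000 → S = 20/23 ≈ 0.870 in
Ia = 0.2S: 0.2·0.870 = 0.174 in (exactly 4/23)
P − Ia = 5.300 − 0.174 = 1179/230 ≈ 5.126 in (> 0, runoff occurs)
Runoff Q = (P−Ia)²/(P−Ia+S) = (5.126)²/(5.126+0.870) = 1390041/317170 ≈ 4.383 in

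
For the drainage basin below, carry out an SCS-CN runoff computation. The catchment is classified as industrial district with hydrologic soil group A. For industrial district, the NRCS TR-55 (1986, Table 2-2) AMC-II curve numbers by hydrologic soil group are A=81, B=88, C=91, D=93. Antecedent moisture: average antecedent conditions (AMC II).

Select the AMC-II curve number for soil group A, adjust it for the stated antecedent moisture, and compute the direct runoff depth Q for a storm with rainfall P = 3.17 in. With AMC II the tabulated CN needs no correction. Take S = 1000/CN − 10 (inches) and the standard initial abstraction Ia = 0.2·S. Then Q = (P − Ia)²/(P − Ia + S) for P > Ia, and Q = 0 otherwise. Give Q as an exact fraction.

NRCS table: industrial district, soil group A → CN(II) = 81
AMC II — tabulated CN = 81 applies directly.
Retention S: 1000/CN − 10 with CN=81.000 → S = 190/81 ≈ 2.346 in
Ia = 0.2·(190/81) = 38/81 in ≈ 0.469 in
P − Ia = 3.170 − 0.469 = 21877/8100 ≈ 2.701 in (> 0, runoff occurs)
Runoff Q = (P−Ia)²/(P−Ia+S) = (2.701)²/(2.701+2.346) = 478603129/331103700 ≈ 1.445 in

Q = 478603129/331103700 in ≈ 1.445 in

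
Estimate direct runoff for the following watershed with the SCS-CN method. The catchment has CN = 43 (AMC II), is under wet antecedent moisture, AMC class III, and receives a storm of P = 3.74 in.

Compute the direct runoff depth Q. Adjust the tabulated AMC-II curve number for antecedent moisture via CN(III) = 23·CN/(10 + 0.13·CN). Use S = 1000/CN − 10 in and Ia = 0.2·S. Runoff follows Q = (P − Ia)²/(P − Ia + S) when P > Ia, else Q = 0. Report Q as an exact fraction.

CN(III) from CN(II)=43: (23·43)/(10 + 0.13·43) = 98900/1559 ≈ 63.438
Retention S: 1000/CN − 10 with CN=63.438 → S = 5700/989 ≈ 5.763 in
Ia = 0.2·(5700/989) = 1140/989 in ≈ 1.153 in
P − Ia = 3.740 − 1.153 = 127943/49450 ≈ 2.587 in (> 0, runoff occurs)
Q: (127943/49450)² ÷ (412943/49450) = 16369411249/20420031350 in (≈ 0.802 in)

Q = 16369411249/20420031350 in ≈ 0.802 in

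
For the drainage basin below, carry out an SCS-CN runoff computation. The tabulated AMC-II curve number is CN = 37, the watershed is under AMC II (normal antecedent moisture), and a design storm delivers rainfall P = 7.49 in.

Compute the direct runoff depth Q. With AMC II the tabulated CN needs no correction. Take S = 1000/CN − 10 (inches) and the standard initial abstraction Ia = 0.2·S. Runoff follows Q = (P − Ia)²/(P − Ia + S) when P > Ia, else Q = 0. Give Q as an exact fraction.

Average conditions: CN = 37 (no AMC adjustment).
Max retention: S = 1000/37 − 10 = 630/37 in (≈ 17.027 in)
Ia = 0.2·(630/37) = 126/37 in ≈ 3.405 in
Since P=7.490 > Ia=3.405: effective rainfall P−Ia = 15113/3700 in
Runoff Q = (P−Ia)²/(P−Ia+S) = (4.085)²/(4.085+17.027) = 32628967/41288300 ≈ 0.790 in

Q = 32628967/41288300 in ≈ 0.790 in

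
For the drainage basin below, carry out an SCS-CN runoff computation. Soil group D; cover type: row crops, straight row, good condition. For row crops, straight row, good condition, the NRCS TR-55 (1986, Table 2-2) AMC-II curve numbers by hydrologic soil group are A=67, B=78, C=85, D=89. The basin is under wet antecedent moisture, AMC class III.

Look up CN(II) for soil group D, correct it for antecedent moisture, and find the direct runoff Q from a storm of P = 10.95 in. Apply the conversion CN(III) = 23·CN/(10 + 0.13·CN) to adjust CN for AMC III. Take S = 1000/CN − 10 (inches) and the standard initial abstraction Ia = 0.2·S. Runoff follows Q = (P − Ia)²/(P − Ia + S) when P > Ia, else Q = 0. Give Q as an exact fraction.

Q = 197040995449/19073659420 in ≈ 10.331 in

NRCS table: row crops, straight row, good condition, soil group D → CN(II) = 89
Wet (AMC III): CN(III) = 23·89/(10 + 0.13·89) = 2047/(2157/100) = 204700/2157 ≈ 94.900
Max retention: S = 1000/(204700/2157) − 10 = 1100/2047 in (≈ 0.537 in)
Ia = 0.2S: 0.2·0.537 = 0.107 in (exactly 220/2047)
Since P=10.950 > Ia=0.107: effective rainfall P−Ia = 443893/40940 in
Q: (443893/40940)² ÷ (465893/40940) = 197040995449/19073659420 in (≈ 10.331 in)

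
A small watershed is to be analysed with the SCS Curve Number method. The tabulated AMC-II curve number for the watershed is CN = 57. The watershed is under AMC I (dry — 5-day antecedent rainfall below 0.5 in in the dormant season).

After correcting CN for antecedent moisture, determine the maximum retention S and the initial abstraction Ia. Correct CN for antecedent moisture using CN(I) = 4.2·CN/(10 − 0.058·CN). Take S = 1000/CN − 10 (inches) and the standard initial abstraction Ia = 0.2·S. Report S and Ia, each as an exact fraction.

Dry (AMC I): CN(I) = 4.2·57/(10 − 0.058·57) = (1197/5)/(3347/500) = 119700/3347 ≈ 35.763
Retention S: 1000/CN − 10 with CN=35.763 → S = 21500/1197 ≈ 17.962 in
Initial abstraction Ia = S/5 = (21500/1197)/5 = 4300/1197 ≈ 3.592 in

S = 21500/1197 in ≈ 17.962 in; Ia = 4300/1197 in ≈ 3.592 in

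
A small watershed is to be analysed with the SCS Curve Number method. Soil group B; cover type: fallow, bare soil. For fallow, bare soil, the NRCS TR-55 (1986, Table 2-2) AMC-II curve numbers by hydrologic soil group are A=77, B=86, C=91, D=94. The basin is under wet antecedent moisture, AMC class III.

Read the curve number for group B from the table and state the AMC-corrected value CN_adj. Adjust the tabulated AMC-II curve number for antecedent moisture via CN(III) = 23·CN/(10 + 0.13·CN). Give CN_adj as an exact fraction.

NRCS table: fallow, bare soil, soil group B → CN(II) = 86
CN(III) from CN(II)=86: (23·86)/(10 + 0.13·86) = 98900/1059 ≈ 93.390

CN_adj = 98900/1059 ≈ 93.390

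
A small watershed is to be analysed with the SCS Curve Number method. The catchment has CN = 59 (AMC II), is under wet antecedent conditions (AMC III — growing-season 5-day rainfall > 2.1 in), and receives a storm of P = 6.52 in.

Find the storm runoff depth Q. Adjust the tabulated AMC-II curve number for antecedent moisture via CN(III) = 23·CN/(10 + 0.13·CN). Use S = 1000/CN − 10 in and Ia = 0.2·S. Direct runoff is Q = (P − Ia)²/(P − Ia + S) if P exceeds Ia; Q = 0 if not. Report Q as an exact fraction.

Adjust CN=59 to AMC III: 23·59/(10 + 0.13·59) → 1357 ÷ (1767/100) = 135700/1767 ≈ 76.797
S = 1000/(135700/1767) − 10 = 4100/1357 in ≈ 3.021 in
Ia = 0.2·(4100/1357) = 820/1357 in ≈ 0.604 in
Since P=6.520 > Ia=0.604: effective rainfall P−Ia = 200691/33925 in
Q = (200691/33925)²/((200691/33925) + 4100/1357) = (40276877481/1150905625)/(303191/33925) = 40276877481/10285754675 in ≈ 3.916 in

Q = 40276877481/10285754675 in ≈ 3.916 in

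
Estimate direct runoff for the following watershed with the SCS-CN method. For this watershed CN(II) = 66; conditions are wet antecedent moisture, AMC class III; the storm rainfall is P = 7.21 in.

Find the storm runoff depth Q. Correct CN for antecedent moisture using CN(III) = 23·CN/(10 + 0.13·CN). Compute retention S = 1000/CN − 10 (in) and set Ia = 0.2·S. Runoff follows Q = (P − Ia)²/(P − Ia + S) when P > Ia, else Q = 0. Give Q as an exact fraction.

Q = 263414271121/51857840100 in ≈ 5.080 in

Adjust CN=66 to AMC III: 23·66/(10 + 0.13·66) → 1518 ÷ (929/50) = 75900/929 ≈ 81.701
Max retention: S = 1000/(75900/929) − 10 = 1700/759 in (≈ 2.240 in)
Initial abstraction Ia = S/5 = (1700/759)/5 = 340/759 ≈ 0.448 in
P − Ia = 7.210 − 0.448 = 513239/75900 ≈ 6.762 in (> 0, runoff occurs)
Q = (513239/75900)²/((513239/75900) + 1700/759) = (263414271121/5760810000)/(683239/75900) = 263414271121/51857840100 in ≈ 5.080 in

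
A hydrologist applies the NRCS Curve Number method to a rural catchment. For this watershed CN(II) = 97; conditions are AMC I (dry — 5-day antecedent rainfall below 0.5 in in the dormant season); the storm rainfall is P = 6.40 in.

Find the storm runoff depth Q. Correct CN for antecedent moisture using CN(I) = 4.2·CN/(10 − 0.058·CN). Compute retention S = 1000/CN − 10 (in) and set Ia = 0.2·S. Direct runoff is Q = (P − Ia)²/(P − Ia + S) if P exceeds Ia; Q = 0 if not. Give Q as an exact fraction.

Q = 28164249/5034785 in ≈ 5.594 in

Dry (AMC I): CN(I) = 4.2·97/(10 − 0.058·97) = (2037/5)/(2187/500) = 67900/729 ≈ 93.141
Max retention: S = 1000/(67900/729) − 10 = 500/679 in (≈ 0.736 in)
Initial abstraction Ia = S/5 = (500/679)/5 = 100/679 ≈ 0.147 in
P − Ia = 6.400 − 0.147 = 21228/3395 ≈ 6.253 in (> 0, runoff occurs)
Q: (21228/3395)² ÷ (23728/3395) = 28164249/5034785 in (≈ 5.594 in)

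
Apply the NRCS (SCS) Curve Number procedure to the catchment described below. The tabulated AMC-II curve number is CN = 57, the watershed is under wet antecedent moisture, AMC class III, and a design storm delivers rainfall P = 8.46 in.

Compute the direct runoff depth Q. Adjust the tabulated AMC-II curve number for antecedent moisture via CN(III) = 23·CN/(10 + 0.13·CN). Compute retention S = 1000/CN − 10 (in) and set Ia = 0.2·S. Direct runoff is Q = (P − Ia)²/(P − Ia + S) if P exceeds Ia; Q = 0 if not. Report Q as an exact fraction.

Q = 261686471809/47625549150 in ≈ 5.495 in

CN(III) from CN(II)=57: (23·57)/(10 + 0.13·57) = 131100/1741 ≈ 75.302
Max retention: S = 1000/(131100/1741) − 10 = 4300/1311 in (≈ 3.280 in)
Initial abstraction Ia = S/5 = (4300/1311)/5 = 860/1311 ≈ 0.656 in
P − Ia = 8.460 − 0.656 = 511553/65550 ≈ 7.804 in (> 0, runoff occurs)
Q: (511553/65550)² ÷ (726553/65550) = 261686471809/47625549150 in (≈ 5.495 in)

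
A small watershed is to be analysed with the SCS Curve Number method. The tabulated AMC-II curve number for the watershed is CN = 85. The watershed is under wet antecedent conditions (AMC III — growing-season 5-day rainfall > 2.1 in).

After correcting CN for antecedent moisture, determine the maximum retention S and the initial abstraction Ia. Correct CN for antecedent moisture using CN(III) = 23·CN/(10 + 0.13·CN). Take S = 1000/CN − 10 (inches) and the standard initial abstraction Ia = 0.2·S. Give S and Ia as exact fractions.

S = 300/391 in ≈ 0.767 in; Ia = 60/391 in ≈ 0.153 in

Adjust CN=85 to AMC III: 23·85/(10 + 0.13·85) → 1955 ÷ (421/20) = 39100/421 ≈ 92.874
Max retention: S = 1000/(39100/421) − 10 = 300/391 in (≈ 0.767 in)
Ia = 0.2·(300/391) = 60/391 in ≈ 0.153 in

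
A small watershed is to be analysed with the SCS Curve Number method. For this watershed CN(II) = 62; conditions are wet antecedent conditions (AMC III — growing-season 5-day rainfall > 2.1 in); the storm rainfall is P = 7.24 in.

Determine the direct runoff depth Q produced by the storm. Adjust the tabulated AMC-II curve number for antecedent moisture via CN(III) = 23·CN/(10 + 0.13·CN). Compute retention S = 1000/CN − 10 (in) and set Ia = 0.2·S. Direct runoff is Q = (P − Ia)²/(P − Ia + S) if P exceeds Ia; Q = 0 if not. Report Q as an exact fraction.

Q = 14292919809/2977719725 in ≈ 4.800 in

Adjust CN=62 to AMC III: 23·62/(10 + 0.13·62) → 1426 ÷ (903/50) = 71300/903 ≈ 78.959
Max retention: S = 1000/(71300/903) − 10 = 1900/713 in (≈ 2.665 in)
Ia = 0.2S: 0.2·2.665 = 0.533 in (exactly 380/713)
Since P=7.240 > Ia=0.533: effective rainfall P−Ia = 119553/17825 in
Q = (119553/17825)²/((119553/17825) + 1900/713) = (14292919809/317730625)/(167053/17825) = 14292919809/2977719725 in ≈ 4.800 in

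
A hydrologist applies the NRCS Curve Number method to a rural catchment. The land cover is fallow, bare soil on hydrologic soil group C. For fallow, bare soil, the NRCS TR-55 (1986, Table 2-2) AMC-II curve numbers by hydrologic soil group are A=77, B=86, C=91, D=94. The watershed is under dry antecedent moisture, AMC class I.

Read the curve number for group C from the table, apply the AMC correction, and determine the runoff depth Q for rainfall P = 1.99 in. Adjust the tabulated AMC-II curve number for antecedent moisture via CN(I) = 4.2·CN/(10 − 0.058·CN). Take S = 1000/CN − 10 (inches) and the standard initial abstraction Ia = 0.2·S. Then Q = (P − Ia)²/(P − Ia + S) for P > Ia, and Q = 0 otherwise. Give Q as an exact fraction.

Q = 9363078169/15718803100 in ≈ 0.596 in

NRCS table: fallow, bare soil, soil group C → CN(II) = 91
Dry (AMC I): CN(I) = 4.2·91/(10 − 0.058·91) = (1911/5)/(2361/500) = 63700/787 ≈ 80.940
S = 1000/(63700/787) − 10 = 1500/637 in ≈ 2.355 in
Ia = 0.2·(1500/637) = 300/637 in ≈ 0.471 in
Since P=1.990 > Ia=0.471: effective rainfall P−Ia = 96763/63700 in
Runoff Q = (P−Ia)²/(P−Ia+S) = (1.519)²/(1.519+2.355) = 9363078169/15718803100 ≈ 0.596 in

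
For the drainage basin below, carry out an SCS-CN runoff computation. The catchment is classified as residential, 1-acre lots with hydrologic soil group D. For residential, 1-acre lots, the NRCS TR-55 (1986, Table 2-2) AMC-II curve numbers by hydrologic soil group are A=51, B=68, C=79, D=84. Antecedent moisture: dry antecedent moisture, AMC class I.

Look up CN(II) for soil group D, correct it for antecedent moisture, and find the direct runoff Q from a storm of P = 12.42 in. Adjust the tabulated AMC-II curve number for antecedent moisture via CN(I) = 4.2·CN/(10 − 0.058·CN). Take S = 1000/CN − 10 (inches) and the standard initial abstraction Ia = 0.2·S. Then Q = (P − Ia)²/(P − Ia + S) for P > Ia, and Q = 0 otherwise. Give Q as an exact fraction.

Q = 64445407321/7802635050 in ≈ 8.259 in

NRCS table: residential, 1-acre lots, soil group D → CN(II) = 84
Adjust CN=84 to AMC I: 4.2·84/(10 − 0.058·84) → (1764/5) ÷ (641/125) = 44100/641 ≈ 68.799
Retention S: 1000/CN − 10 with CN=68.799 → S = 2000/441 ≈ 4.535 in
Ia = 0.2S: 0.2·4.535 = 0.907 in (exactly 400/441)
P − Ia = 12.420 − 0.907 = 253861/22050 ≈ 11.513 in (> 0, runoff occurs)
Runoff Q = (P−Ia)²/(P−Ia+S) = (11.513)²/(11.513+4.535) = 64445407321/7802635050 ≈ 8.259 in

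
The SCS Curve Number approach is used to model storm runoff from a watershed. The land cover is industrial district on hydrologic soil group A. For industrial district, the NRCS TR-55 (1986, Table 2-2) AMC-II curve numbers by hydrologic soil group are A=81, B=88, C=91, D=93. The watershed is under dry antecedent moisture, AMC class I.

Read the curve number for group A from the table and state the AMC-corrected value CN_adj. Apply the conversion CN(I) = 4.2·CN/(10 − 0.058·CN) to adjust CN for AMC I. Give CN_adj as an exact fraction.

NRCS table: industrial district, soil group A → CN(II) = 81
Adjust CN=81 to AMC I: 4.2·81/(10 − 0.058·81) → (1701/5) ÷ (2651/500) = 170100/2651 ≈ 64.164

CN_adj = 170100/2651 ≈ 64.164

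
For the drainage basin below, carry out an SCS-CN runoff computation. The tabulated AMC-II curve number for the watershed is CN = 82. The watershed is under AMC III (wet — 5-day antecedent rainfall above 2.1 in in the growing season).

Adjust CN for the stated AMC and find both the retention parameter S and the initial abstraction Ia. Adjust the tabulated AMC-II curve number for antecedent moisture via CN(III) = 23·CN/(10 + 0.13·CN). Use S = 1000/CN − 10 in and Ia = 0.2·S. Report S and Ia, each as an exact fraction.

S = 900/943 in ≈ 0.954 in; Ia = 180/943 in ≈ 0.191 in

Wet (AMC III): CN(III) = 23·82/(10 + 0.13·82) = 1886/(1033/50) = 94300/1033 ≈ 91.288
Retention S: 1000/CN − 10 with CN=91.288 → S = 900/943 ≈ 0.954 in
Ia = 0.2S: 0.2·0.954 = 0.191 in (exactly 180/943)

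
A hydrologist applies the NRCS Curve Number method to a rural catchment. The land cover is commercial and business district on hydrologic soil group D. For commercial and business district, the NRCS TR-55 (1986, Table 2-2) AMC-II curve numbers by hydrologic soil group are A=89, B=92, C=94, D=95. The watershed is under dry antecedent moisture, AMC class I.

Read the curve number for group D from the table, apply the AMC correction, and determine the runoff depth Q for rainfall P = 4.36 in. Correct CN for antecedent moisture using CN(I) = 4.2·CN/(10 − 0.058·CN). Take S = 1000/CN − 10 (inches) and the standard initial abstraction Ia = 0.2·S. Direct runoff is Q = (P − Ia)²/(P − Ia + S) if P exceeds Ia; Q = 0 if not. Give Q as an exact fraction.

Q = 1680262081/533572725 in ≈ 3.149 in

NRCS table: commercial and business district, soil group D → CN(II) = 95
Dry (AMC I): CN(I) = 4.2·95/(10 − 0.058·95) = 399/(449/100) = 39900/449 ≈ 88.864
Max retention: S = 1000/(39900/449) − 10 = 500/399 in (≈ 1.253 in)
Ia = 0.2S: 0.2·1.253 = 0.251 in (exactly 100/399)
P − Ia = 4.360 − 0.251 = 40991/9975 ≈ 4.109 in (> 0, runoff occurs)
Runoff Q = (P−Ia)²/(P−Ia+S) = (4.109)²/(4.109+1.253) = 1680262081/533572725 ≈ 3.149 in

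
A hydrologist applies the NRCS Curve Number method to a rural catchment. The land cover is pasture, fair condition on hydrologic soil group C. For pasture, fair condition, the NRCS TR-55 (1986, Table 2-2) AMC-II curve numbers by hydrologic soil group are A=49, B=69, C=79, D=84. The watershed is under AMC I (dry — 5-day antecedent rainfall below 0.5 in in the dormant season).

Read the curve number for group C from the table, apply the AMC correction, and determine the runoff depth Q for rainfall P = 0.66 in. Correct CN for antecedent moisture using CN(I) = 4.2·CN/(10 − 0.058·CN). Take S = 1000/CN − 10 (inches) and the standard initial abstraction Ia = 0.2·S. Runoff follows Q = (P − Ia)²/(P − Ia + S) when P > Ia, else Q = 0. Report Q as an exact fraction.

Q = 0 in ≈ 0.000 in

NRCS table: pasture, fair condition, soil group C → CN(II) = 79
Dry (AMC I): CN(I) = 4.2·79/(10 − 0.058·79) = (1659/5)/(2709/500) = 7900/129 ≈ 61.240
Retention S: 1000/CN − 10 with CN=61.240 → S = 500/79 ≈ 6.329 in
Ia = 0.2·(500/79) = 100/79 in ≈ 1.266 in
P = 0.660 ≤ Ia = 1.266 in: entire storm abstracted, Q = 0.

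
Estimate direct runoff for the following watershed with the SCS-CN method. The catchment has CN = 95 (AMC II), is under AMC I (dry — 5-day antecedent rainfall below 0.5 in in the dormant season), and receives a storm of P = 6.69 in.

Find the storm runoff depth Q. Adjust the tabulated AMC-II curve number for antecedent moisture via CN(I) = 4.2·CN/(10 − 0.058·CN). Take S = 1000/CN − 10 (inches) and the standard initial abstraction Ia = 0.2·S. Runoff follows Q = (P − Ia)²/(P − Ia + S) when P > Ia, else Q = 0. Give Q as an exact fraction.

Q = 66013538761/12246546900 in ≈ 5.390 in

CN(I) from CN(II)=95: (4.2·95)/(10 − 0.058·95) = 39900/449 ≈ 88.864
Max retention: S = 1000/(39900/449) − 10 = 500/399 in (≈ 1.253 in)
Ia = 0.2·(500/399) = 100/399 in ≈ 0.251 in
Since P=6.690 > Ia=0.251: effective rainfall P−Ia = 256931/39900 in
Runoff Q = (P−Ia)²/(P−Ia+S) = (6.439)²/(6.439+1.253) = 66013538761/12246546900 ≈ 5.390 in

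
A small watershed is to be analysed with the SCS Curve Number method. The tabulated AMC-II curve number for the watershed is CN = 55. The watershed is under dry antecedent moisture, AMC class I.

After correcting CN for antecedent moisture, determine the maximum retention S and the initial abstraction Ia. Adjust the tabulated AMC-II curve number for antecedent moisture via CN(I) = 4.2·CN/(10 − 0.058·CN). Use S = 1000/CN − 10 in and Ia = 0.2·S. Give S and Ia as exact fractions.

S = 1500/77 in ≈ 19.481 in; Ia = 300/77 in ≈ 3.896 in

Adjust CN=55 to AMC I: 4.2·55/(10 − 0.058·55) → 231 ÷ (681/100) = 7700/227 ≈ 33.921
S = 1000/(7700/227) − 10 = 1500/77 in ≈ 19.481 in
Initial abstraction Ia = S/5 = (1500/77)/5 = 300/77 ≈ 3.896 in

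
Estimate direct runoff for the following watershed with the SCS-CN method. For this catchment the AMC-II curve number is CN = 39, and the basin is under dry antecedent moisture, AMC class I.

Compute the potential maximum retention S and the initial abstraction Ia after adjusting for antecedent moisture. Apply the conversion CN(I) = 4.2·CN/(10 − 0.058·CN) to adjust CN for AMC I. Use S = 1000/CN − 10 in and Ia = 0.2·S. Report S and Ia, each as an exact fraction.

Adjust CN=39 to AMC I: 4.2·39/(10 − 0.058·39) → (819/5) ÷ (3869/500) = 81900/3869 ≈ 21.168
S = 1000/(81900/3869) − 10 = 30500/819 in ≈ 37.241 in
Ia = 0.2·(30500/819) = 6100/819 in ≈ 7.448 in

S = 30500/819 in ≈ 37.241 in; Ia = 6100/819 in ≈ 7.448 in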